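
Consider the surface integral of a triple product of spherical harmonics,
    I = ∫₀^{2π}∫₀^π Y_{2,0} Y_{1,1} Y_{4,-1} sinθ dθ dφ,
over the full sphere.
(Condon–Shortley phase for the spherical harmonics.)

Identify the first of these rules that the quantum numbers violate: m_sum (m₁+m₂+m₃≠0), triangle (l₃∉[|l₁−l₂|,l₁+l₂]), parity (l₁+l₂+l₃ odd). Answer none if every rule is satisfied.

Σmᵢ = 0  ✓
l₃∈[|l₁−l₂|,l₁+l₂]=[1,3], have l₃=4  ✗
Σlᵢ = 7 ⇒ odd

triangle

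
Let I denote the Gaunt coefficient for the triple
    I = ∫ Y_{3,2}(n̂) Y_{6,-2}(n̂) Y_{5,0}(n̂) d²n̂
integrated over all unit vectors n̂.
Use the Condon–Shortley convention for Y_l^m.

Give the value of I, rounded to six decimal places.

Checks pass: Σm=0; 14 even; l₃=5∈[3,9].
(2·3+1)(2·6+1)(2·5+1) = 1001
Δ: 4! 2! 8! / 15! → 1/675675
sum: t=1:−1/8640 t=2:+1/2304 t=3:−1/8640 = 7/34560
3j²(3 6 5; 0 0 0) = Δ·Π!·Σ² = 7/429  (sign -1)
sum: t=0:+1/13824 t=1:−1/8640 = -1/23040
3j²(3 6 5; 2 -2 0) = Δ·Π!·Σ² = 2/429  (sign +1)
combine: 4πI² = 1001·7/429·2/429 = 98/1287
take √, sign -1: I = -0.07784287

-0.077843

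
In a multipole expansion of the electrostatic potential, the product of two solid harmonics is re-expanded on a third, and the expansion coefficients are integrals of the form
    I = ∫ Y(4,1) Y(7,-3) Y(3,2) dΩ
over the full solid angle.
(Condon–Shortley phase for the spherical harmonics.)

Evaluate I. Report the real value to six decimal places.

-0.213926

m-sum 0 ✓  L=14 even ✓  3≤3≤11 ✓
Π(2lᵢ+1) = 9×15×7 = 945
triangle coeff Δ(4,7,3) = 1/45045
Σ_t [4,4]: t=4:+1/20736 = 1/20736
(3j)²=35/1287 [(4 7 3; 0 0 0)], sign=-1
Σ_t [3,3]: t=3:−1/86400 = -1/86400
(3j)²=16/715 [(4 7 3; 1 -3 2)], sign=+1
⇒ 4πI² = 11760/20449
I = (-1)√(11760/20449/(4π)) = -0.21392557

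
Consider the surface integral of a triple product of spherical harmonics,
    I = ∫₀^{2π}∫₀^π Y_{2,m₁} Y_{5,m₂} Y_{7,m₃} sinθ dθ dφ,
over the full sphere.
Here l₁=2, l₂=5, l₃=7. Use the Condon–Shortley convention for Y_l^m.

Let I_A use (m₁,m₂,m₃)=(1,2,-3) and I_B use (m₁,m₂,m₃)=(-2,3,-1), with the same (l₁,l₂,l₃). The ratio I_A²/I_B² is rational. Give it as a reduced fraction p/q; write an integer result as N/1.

32/1

Same 2,5,7: normalisation and zero-m 3j drop out of the ratio.
A: Δ: 0! 4! 10! / 15! → 1/15015; sum: t=0:+1/181440 = 1/181440; 3j²(2 5 7; 1 2 -3) = Δ·Π!·Σ² = 32/1001  (sign +1)
B: Δ: 0! 4! 10! / 15! → 1/15015; sum: t=0:+1/1935360 = 1/1935360; 3j²(2 5 7; -2 3 -1) = Δ·Π!·Σ² = 1/1001  (sign +1)
I_A²/I_B² = (32/1001)/(1/1001) = 32/1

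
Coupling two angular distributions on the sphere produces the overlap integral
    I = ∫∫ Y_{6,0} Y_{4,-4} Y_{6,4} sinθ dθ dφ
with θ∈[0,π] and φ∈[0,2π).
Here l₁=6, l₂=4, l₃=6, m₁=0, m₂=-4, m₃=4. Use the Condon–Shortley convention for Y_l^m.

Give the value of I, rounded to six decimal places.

0.141673

m-sum 0 ✓  L=16 even ✓  2≤6≤10 ✓
Π(2lᵢ+1) = 13×9×13 = 1521
triangle coeff Δ(6,4,6) = 1/15315300
Σ_t [0,4]: t=0:+1/829440 t=1:−1/25920 t=2:+1/9216 t=3:−1/25920 t=4:+1/829440 = 7/207360
(3j)²=28/2431 [(6 4 6; 0 0 0)], sign=+1
Σ_t [0,0]: t=0:+1/829440 = 1/829440
(3j)²=35/2431 [(6 4 6; 0 -4 4)], sign=+1
⇒ 4πI² = 8820/34969
I = (+1)√(8820/34969/(4π)) = 0.14167322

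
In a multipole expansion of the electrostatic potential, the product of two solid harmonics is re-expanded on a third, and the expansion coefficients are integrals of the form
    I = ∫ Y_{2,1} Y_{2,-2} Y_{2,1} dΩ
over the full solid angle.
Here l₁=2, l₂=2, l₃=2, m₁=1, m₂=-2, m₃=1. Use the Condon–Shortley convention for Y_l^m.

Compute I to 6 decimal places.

0.220728

Checks pass: Σm=0; 6 even; l₃=2∈[0,4].
(2·2+1)(2·2+1)(2·2+1) = 125
Δ: 2! 2! 2! / 7! → 1/630
sum: t=0:+1/8 t=1:−1/1 t=2:+1/8 = -3/4
3j²(2 2 2; 0 0 0) = Δ·Π!·Σ² = 2/35  (sign -1)
sum: t=0:+1/4 = 1/4
3j²(2 2 2; 1 -2 1) = Δ·Π!·Σ² = 3/35  (sign -1)
combine: 4πI² = 125·2/35·3/35 = 30/49
take √, sign +1: I = 0.22072812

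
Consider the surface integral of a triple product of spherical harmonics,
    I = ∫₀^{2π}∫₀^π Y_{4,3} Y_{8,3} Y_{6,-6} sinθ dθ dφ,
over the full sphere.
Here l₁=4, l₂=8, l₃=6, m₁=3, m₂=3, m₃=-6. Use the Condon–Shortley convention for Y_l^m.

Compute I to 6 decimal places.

0.033632

Checks pass: Σm=0; 18 even; l₃=6∈[4,12].
(2·4+1)(2·8+1)(2·6+1) = 1989
Δ: 6! 2! 10! / 19! → 1/23279256
sum: t=2:+1/1658880 t=3:−1/518400 t=4:+1/1658880 = -1/1382400
3j²(4 8 6; 0 0 0) = Δ·Π!·Σ² = 504/46189  (sign -1)
sum: t=1:−1/870912000 = -1/870912000
3j²(4 8 6; 3 3 -6) = Δ·Π!·Σ² = 11/16796  (sign -1)
combine: 4πI² = 1989·504/46189·11/16796 = 1134/79781
take √, sign +1: I = 0.03363194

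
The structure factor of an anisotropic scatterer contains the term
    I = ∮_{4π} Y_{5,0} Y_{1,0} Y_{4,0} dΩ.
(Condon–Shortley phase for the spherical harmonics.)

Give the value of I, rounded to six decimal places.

0.245532

Checks pass: Σm=0; 10 even; l₃=4∈[4,6].
(2·5+1)(2·1+1)(2·4+1) = 297
Δ: 2! 8! 0! / 11! → 1/495
sum: t=1:−1/576 = -1/576
3j²(5 1 4; 0 0 0) = Δ·Π!·Σ² = 5/99  (sign -1)
(m-triple is (0,0,0) — same symbol as above.)
combine: 4πI² = 297·5/99·5/99 = 25/33
take √, sign +1: I = 0.24553200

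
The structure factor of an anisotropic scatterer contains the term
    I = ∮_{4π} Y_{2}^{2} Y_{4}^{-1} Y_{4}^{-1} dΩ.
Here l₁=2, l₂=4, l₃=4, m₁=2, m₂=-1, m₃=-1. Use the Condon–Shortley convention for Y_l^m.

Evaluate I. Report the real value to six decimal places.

m-sum 0 ✓  L=10 even ✓  2≤4≤6 ✓
Π(2lᵢ+1) = 5×9×9 = 405
triangle coeff Δ(2,4,4) = 1/13860
Σ_t [0,2]: t=0:+1/192 t=1:−1/36 t=2:+1/192 = -5/288
(3j)²=20/693 [(2 4 4; 0 0 0)], sign=-1
Σ_t [0,0]: t=0:+1/144 = 1/144
(3j)²=10/231 [(2 4 4; 2 -1 -1)], sign=-1
⇒ 4πI² = 3000/5929
I = (+1)√(3000/5929/(4π)) = 0.20066192

0.200662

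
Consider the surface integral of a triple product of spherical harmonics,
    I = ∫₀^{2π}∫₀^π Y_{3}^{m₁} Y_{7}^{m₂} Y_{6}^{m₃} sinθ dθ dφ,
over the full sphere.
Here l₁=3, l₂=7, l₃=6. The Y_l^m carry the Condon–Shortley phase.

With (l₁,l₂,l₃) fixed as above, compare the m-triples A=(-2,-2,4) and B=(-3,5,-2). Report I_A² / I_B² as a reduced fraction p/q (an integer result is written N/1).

l's match ⇒ only the (l;m) 3-j factors differ between A and B.
A: triangle coeff Δ(3,7,6) = 1/2042040; Σ_t [3,4]: t=3:−1/967680 t=4:+1/8709120 = -1/1088640; (3j)²=800/51051 [(3 7 6; -2 -2 4)], sign=-1
B: triangle coeff Δ(3,7,6) = 1/2042040; Σ_t [4,4]: t=4:+1/3870720 = 1/3870720; (3j)²=135/6188 [(3 7 6; -3 5 -2)], sign=+1
I_A²/I_B² = (800/51051)/(135/6188) = 640/891

640/891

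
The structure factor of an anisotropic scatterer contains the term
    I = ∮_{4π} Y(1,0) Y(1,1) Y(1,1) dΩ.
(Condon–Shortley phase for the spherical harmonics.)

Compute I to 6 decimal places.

0.000000

m-sum = 0 + 1 + 1 = 2 ≠ 0 ⇒ I = 0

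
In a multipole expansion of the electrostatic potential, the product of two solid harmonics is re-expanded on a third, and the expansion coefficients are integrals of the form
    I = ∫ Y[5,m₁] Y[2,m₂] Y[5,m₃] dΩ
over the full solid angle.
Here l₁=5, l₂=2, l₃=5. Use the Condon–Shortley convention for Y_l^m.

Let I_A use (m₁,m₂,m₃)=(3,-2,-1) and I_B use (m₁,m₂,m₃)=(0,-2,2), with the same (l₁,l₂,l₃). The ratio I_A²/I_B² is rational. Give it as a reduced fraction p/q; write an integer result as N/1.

Same 5,2,5: normalisation and zero-m 3j drop out of the ratio.
A: Δ: 2! 8! 2! / 13! → 1/38610; sum: t=0:+1/5760 = 1/5760; 3j²(5 2 5; 3 -2 -1) = Δ·Π!·Σ² = 56/2145  (sign +1)
B: Δ: 2! 8! 2! / 13! → 1/38610; sum: t=0:+1/2880 = 1/2880; 3j²(5 2 5; 0 -2 2) = Δ·Π!·Σ² = 14/429  (sign -1)
I_A²/I_B² = (56/2145)/(14/429) = 4/5

4/5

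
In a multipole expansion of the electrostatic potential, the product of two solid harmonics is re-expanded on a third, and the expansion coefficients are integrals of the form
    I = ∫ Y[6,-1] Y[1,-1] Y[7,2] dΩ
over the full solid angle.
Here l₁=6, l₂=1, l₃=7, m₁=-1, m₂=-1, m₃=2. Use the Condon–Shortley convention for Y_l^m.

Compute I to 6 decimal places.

Rules hold: Σm=0, L=14 even, 5≤7≤7.
N = 13·3·15 = 585
Δ = 0!·12!·2!/15! = 1/1365
Racah Σ t=0..0: t=0:+1/518400 = 1/518400
⇒ 3j(6 1 7; 0 0 0)² = 7/195, sgn -1
Racah Σ t=0..0: t=0:+1/1209600 = 1/1209600
⇒ 3j(6 1 7; -1 -1 2)² = 12/455, sgn -1
4πI² = N·(3j₀)²·(3jₘ)² = 36/65
I = +1·√(0.553846/4π) = 0.20993732

0.209937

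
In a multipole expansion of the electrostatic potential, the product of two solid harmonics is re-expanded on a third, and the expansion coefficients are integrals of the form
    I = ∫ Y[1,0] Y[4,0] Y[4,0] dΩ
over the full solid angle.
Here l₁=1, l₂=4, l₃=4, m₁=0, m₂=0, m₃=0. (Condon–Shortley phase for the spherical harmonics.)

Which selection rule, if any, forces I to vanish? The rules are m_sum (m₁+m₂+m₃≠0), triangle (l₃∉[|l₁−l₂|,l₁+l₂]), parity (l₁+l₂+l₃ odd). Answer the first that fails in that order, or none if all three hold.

parity

m₁+m₂+m₃ = 0 + 0 + 0 = 0  ✓
triangle: |1−4|=3 ≤ l₃=4 ≤ 1+4=5  ✓
parity: l₁+l₂+l₃ = 9 is odd  ✗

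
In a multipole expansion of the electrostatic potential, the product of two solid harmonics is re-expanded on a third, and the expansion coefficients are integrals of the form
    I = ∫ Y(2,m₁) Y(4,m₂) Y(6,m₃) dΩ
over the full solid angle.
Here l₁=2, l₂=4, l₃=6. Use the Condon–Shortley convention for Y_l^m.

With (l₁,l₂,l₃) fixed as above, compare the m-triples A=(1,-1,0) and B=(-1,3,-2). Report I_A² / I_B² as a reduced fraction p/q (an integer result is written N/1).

Shared (l₁,l₂,l₃)=(2,4,6): N and (l;000)² cancel in I_A²/I_B².
A: Δ = 0!·4!·8!/13! = 1/6435; Racah Σ t=0..0: t=0:+1/4320 = 1/4320; ⇒ 3j(2 4 6; 1 -1 0)² = 8/429, sgn +1
B: Δ = 0!·4!·8!/13! = 1/6435; Racah Σ t=0..0: t=0:+1/30240 = 1/30240; ⇒ 3j(2 4 6; -1 3 -2)² = 32/6435, sgn +1
I_A²/I_B² = (8/429)/(32/6435) = 15/4

15/4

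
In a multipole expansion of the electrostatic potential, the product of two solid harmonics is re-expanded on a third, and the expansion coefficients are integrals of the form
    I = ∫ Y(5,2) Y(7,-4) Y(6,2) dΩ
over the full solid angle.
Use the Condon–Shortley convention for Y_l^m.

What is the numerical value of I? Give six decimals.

m-sum 0 ✓  L=18 even ✓  2≤6≤12 ✓
Π(2lᵢ+1) = 11×15×13 = 2145
triangle coeff Δ(5,7,6) = 1/174594420
Σ_t [1,5]: t=1:−1/4147200 t=2:+1/207360 t=3:−1/82944 t=4:+1/207360 t=5:−1/4147200 = -1/345600
(3j)²=420/46189 [(5 7 6; 0 0 0)], sign=-1
Σ_t [0,3]: t=0:+1/3110400 t=1:−1/691200 t=2:+1/1451520 t=3:−1/34836480 = -1/2150400
(3j)²=729/83980 [(5 7 6; 2 -4 2)], sign=-1
⇒ 4πI² = 229635/1356277
I = (+1)√(229635/1356277/(4π)) = 0.11607533

0.116075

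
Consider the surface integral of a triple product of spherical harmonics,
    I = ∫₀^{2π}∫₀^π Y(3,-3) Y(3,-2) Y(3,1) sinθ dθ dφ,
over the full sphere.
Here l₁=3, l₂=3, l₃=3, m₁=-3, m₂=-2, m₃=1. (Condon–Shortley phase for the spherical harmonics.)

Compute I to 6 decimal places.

-3 − 2 + 1 = -4 ≠ 0: azimuthal integral kills it; I = 0

0.000000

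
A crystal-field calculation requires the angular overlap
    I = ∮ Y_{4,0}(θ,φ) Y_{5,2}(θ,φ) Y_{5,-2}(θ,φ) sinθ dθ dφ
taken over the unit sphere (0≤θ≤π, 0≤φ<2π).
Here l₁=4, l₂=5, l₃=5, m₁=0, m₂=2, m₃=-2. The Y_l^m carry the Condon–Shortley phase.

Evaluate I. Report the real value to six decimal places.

m-sum 0 ✓  L=14 even ✓  1≤5≤9 ✓
Π(2lᵢ+1) = 9×11×11 = 1089
triangle coeff Δ(4,5,5) = 1/3153150
Σ_t [0,4]: t=0:+1/69120 t=1:−1/1728 t=2:+1/576 t=3:−1/1728 t=4:+1/69120 = 7/11520
(3j)²=2/143 [(4 5 5; 0 0 0)], sign=-1
Σ_t [1,4]: t=1:−1/25920 t=2:+1/1920 t=3:−1/1728 t=4:+1/20736 = -1/20736
(3j)²=1/2574 [(4 5 5; 0 2 -2)], sign=+1
⇒ 4πI² = 1/169
I = (-1)√(1/169/(4π)) = -0.02169960

-0.021700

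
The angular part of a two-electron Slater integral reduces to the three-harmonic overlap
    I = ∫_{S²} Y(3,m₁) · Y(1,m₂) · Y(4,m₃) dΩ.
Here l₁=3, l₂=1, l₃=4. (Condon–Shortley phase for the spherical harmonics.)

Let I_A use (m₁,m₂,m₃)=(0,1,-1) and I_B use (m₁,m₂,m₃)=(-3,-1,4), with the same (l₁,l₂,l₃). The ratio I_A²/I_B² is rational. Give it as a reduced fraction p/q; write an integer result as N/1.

5/14

Same 3,1,4: normalisation and zero-m 3j drop out of the ratio.
A: Δ: 0! 6! 2! / 9! → 1/252; sum: t=0:+1/72 = 1/72; 3j²(3 1 4; 0 1 -1) = Δ·Π!·Σ² = 5/126  (sign -1)
B: Δ: 0! 6! 2! / 9! → 1/252; sum: t=0:+1/1440 = 1/1440; 3j²(3 1 4; -3 -1 4) = Δ·Π!·Σ² = 1/9  (sign +1)
I_A²/I_B² = (5/126)/(1/9) = 5/14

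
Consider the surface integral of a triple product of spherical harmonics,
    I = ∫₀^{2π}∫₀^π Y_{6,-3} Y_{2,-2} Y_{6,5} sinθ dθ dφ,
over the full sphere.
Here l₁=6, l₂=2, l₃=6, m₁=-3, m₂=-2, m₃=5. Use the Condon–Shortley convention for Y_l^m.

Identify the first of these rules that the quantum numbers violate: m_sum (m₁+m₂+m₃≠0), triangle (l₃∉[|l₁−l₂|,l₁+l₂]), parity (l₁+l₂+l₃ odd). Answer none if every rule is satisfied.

none

m₁+m₂+m₃ = -3 − 2 + 5 = 0  ✓
triangle: |6−2|=4 ≤ l₃=6 ≤ 6+2=8  ✓
parity: l₁+l₂+l₃ = 14 is even  ✓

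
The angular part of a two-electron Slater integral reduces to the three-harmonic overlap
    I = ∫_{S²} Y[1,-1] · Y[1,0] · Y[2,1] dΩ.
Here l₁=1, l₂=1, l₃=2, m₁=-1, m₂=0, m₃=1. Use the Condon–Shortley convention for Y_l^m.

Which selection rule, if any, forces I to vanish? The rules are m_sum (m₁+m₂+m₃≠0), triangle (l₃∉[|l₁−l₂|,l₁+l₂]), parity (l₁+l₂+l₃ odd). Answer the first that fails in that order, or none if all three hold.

azimuthal sum: -1 + 0 + 1 = 0  ✓
0 ≤ 2 ≤ 2 (triangle on l)  ✓
L = 1 + 1 + 2 = 4 (even)  ✓

none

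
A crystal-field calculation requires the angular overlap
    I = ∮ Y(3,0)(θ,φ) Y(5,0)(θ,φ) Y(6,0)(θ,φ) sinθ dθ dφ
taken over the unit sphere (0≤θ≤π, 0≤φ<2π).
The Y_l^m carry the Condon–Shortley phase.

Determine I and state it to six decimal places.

m-sum 0 ✓  L=14 even ✓  2≤6≤8 ✓
Π(2lᵢ+1) = 7×11×13 = 1001
triangle coeff Δ(3,5,6) = 1/675675
Σ_t [0,2]: t=0:+1/8640 t=1:−1/2304 t=2:+1/8640 = -7/34560
(3j)²=7/429 [(3 5 6; 0 0 0)], sign=-1
(m-triple is (0,0,0) — same symbol as above.)
⇒ 4πI² = 343/1287
I = (+1)√(343/1287/(4π)) = 0.14563067

0.145631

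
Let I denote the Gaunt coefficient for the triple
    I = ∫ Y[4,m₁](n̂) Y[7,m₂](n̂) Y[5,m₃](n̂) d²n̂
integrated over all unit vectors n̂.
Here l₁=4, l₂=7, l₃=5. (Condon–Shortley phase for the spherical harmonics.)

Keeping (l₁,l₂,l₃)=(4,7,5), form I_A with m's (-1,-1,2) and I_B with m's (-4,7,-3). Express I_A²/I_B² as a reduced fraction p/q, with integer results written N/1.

Shared (l₁,l₂,l₃)=(4,7,5): N and (l;000)² cancel in I_A²/I_B².
A: Δ = 6!·2!·8!/17! = 1/6126120; Racah Σ t=3..5: t=3:−1/51840 t=4:+1/69120 t=5:−1/1209600 = -41/7257600; ⇒ 3j(4 7 5; -1 -1 2)² = 1681/510510, sgn +1
B: Δ = 6!·2!·8!/17! = 1/6126120; Racah Σ t=6..6: t=6:+1/58060800 = 1/58060800; ⇒ 3j(4 7 5; -4 7 -3)² = 7/510, sgn +1
I_A²/I_B² = (1681/510510)/(7/510) = 1681/7007

1681/7007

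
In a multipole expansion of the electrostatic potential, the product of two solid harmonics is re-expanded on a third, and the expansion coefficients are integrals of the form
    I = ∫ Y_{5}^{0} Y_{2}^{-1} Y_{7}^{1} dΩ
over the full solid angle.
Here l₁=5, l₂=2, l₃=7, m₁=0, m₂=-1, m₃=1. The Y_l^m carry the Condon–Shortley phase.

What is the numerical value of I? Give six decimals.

Rules hold: Σm=0, L=14 even, 3≤7≤7.
N = 11·5·15 = 825
Δ = 0!·10!·4!/15! = 1/15015
Racah Σ t=0..0: t=0:+1/57600 = 1/57600
⇒ 3j(5 2 7; 0 0 0)² = 21/715, sgn -1
Racah Σ t=0..0: t=0:+1/86400 = 1/86400
⇒ 3j(5 2 7; 0 -1 1)² = 16/715, sgn +1
4πI² = N·(3j₀)²·(3jₘ)² = 1008/1859
I = -1·√(0.542227/4π) = -0.20772350

-0.207724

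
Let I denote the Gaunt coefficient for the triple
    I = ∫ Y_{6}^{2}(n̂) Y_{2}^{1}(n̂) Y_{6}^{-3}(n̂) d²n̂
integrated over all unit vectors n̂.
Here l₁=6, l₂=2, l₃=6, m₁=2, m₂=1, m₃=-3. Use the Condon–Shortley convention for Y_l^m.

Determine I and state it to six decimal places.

-0.140463

Rules hold: Σm=0, L=14 even, 4≤6≤8.
N = 13·5·13 = 845
Δ = 2!·10!·2!/15! = 1/90090
Racah Σ t=0..2: t=0:+1/69120 t=1:−1/14400 t=2:+1/69120 = -7/172800
⇒ 3j(6 2 6; 0 0 0)² = 14/715, sgn -1
Racah Σ t=1..2: t=1:−1/60480 t=2:+1/161280 = -1/96768
⇒ 3j(6 2 6; 2 1 -3)² = 15/1001, sgn +1
4πI² = N·(3j₀)²·(3jₘ)² = 30/121
I = -1·√(0.247934/4π) = -0.14046335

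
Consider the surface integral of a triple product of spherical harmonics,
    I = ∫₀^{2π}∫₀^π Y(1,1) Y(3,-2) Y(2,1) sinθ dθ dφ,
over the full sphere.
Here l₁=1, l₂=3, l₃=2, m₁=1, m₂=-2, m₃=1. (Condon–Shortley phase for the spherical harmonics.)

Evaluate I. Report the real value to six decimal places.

0.261169

Rules hold: Σm=0, L=6 even, 2≤2≤4.
N = 3·7·5 = 105
Δ = 2!·0!·4!/7! = 1/105
Racah Σ t=1..1: t=1:−1/4 = -1/4
⇒ 3j(1 3 2; 0 0 0)² = 3/35, sgn -1
Racah Σ t=0..0: t=0:+1/12 = 1/12
⇒ 3j(1 3 2; 1 -2 1)² = 2/21, sgn -1
4πI² = N·(3j₀)²·(3jₘ)² = 6/7
I = +1·√(0.857143/4π) = 0.26116903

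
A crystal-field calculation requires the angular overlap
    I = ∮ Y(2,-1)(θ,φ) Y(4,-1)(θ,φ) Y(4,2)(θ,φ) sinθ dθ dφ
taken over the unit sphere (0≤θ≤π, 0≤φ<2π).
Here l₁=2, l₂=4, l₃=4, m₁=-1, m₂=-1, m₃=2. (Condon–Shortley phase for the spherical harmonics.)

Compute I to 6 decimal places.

m-sum 0 ✓  L=10 even ✓  2≤4≤6 ✓
Π(2lᵢ+1) = 5×9×9 = 405
triangle coeff Δ(2,4,4) = 1/13860
Σ_t [0,2]: t=0:+1/192 t=1:−1/36 t=2:+1/192 = -5/288
(3j)²=20/693 [(2 4 4; 0 0 0)], sign=-1
Σ_t [1,2]: t=1:−1/96 t=2:+1/240 = -1/160
(3j)²=27/1540 [(2 4 4; -1 -1 2)], sign=-1
⇒ 4πI² = 1215/5929
I = (+1)√(1215/5929/(4π)) = 0.12770047

0.127700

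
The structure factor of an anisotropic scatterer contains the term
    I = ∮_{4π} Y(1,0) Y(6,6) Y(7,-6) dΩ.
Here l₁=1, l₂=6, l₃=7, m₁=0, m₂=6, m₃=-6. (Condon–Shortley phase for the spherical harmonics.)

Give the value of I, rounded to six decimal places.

m-sum 0 ✓  L=14 even ✓  5≤7≤7 ✓
Π(2lᵢ+1) = 3×13×15 = 585
triangle coeff Δ(1,6,7) = 1/1365
Σ_t [0,0]: t=0:+1/518400 = 1/518400
(3j)²=7/195 [(1 6 7; 0 0 0)], sign=-1
Σ_t [0,0]: t=0:+1/479001600 = 1/479001600
(3j)²=1/105 [(1 6 7; 0 6 -6)], sign=-1
⇒ 4πI² = 1/5
I = (+1)√(1/5/(4π)) = 0.12615663

0.126157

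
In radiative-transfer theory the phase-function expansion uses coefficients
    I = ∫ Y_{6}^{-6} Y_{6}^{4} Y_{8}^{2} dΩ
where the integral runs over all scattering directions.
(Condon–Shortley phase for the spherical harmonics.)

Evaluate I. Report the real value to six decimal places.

Rules hold: Σm=0, L=20 even, 0≤8≤12.
N = 13·13·17 = 2873
Δ = 4!·8!·8!/21! = 1/1309458150
Racah Σ t=0..4: t=0:+1/49766400 t=1:−1/3110400 t=2:+1/1327104 t=3:−1/3110400 t=4:+1/49766400 = 1/6635520
⇒ 3j(6 6 8; 0 0 0)² = 350/46189, sgn +1
Racah Σ t=4..4: t=4:+1/1393459200 = 1/1393459200
⇒ 3j(6 6 8; -6 4 2)² = 15/4199, sgn +1
4πI² = N·(3j₀)²·(3jₘ)² = 5250/67507
I = +1·√(0.0777697/4π) = 0.07866840

0.078668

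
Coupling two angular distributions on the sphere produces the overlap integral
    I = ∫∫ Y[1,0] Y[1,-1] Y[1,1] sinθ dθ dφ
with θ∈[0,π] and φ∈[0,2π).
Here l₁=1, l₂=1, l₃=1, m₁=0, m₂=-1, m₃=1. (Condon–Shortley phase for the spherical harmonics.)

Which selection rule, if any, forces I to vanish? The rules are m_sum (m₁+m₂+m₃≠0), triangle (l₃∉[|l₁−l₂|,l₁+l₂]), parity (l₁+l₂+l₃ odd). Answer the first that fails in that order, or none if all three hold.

Σmᵢ = 0  ✓
l₃∈[|l₁−l₂|,l₁+l₂]=[0,2], have l₃=1  ✓
Σlᵢ = 3 ⇒ odd  ✗

parity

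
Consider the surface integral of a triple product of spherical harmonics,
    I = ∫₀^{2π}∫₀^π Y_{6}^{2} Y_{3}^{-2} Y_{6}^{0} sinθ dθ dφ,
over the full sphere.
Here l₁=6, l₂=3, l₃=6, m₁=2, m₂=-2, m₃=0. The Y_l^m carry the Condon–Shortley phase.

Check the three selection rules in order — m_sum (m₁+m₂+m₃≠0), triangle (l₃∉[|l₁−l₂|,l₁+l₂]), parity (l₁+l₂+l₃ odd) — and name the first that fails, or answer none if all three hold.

m₁+m₂+m₃ = 2 − 2 + 0 = 0  ✓
triangle: |6−3|=3 ≤ l₃=6 ≤ 6+3=9  ✓
parity: l₁+l₂+l₃ = 15 is odd  ✗

parity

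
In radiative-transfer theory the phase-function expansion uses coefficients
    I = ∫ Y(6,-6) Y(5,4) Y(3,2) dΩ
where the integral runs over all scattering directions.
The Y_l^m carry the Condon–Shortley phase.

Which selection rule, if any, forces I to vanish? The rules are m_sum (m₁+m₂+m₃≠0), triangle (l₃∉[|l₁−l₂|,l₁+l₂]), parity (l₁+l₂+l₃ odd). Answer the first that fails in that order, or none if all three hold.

m₁+m₂+m₃ = -6 + 4 + 2 = 0  ✓
triangle: |6−5|=1 ≤ l₃=3 ≤ 6+5=11  ✓
parity: l₁+l₂+l₃ = 14 is even  ✓

none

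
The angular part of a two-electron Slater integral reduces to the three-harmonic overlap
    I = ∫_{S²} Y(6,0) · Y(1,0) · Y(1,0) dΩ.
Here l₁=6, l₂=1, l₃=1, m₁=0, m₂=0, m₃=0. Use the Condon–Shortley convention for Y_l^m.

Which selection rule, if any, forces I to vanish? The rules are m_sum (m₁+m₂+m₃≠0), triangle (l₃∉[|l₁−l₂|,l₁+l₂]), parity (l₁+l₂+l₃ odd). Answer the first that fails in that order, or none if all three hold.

triangle

m₁+m₂+m₃ = 0 + 0 + 0 = 0  ✓
triangle: |6−1|=5 ≤ l₃=1 ≤ 6+1=7  ✗
parity: l₁+l₂+l₃ = 8 is even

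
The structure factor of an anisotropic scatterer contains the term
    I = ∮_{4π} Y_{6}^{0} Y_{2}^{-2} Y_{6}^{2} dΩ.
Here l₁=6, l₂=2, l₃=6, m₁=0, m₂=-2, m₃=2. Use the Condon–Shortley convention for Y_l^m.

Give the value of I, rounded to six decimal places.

Checks pass: Σm=0; 14 even; l₃=6∈[4,8].
(2·6+1)(2·2+1)(2·6+1) = 845
Δ: 2! 10! 2! / 15! → 1/90090
sum: t=0:+1/69120 t=1:−1/14400 t=2:+1/69120 = -7/172800
3j²(6 2 6; 0 0 0) = Δ·Π!·Σ² = 14/715  (sign -1)
sum: t=0:+1/69120 = 1/69120
3j²(6 2 6; 0 -2 2) = Δ·Π!·Σ² = 4/143  (sign +1)
combine: 4πI² = 845·14/715·4/143 = 56/121
take √, sign -1: I = -0.19190947

-0.191909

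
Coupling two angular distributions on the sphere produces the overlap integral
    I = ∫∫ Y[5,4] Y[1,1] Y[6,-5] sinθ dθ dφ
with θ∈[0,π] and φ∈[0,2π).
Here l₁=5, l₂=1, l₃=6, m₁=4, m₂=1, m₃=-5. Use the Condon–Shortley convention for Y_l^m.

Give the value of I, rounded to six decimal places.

Rules hold: Σm=0, L=12 even, 4≤6≤6.
N = 11·3·13 = 429
Δ = 0!·10!·2!/13! = 1/858
Racah Σ t=0..0: t=0:+1/14400 = 1/14400
⇒ 3j(5 1 6; 0 0 0)² = 6/143, sgn +1
Racah Σ t=0..0: t=0:+1/725760 = 1/725760
⇒ 3j(5 1 6; 4 1 -5)² = 5/78, sgn -1
4πI² = N·(3j₀)²·(3jₘ)² = 15/13
I = -1·√(1.15385/4π) = -0.30301841

-0.303018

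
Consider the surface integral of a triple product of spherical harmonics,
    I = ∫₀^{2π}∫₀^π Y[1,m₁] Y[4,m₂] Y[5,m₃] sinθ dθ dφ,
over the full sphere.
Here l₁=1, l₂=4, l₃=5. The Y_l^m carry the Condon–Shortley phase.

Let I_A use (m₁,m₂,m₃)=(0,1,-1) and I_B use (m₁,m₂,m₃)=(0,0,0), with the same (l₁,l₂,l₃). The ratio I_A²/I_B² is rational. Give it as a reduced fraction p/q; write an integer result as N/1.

24/25

l's match ⇒ only the (l;m) 3-j factors differ between A and B.
A: triangle coeff Δ(1,4,5) = 1/495; Σ_t [0,0]: t=0:+1/720 = 1/720; (3j)²=8/165 [(1 4 5; 0 1 -1)], sign=+1
B: triangle coeff Δ(1,4,5) = 1/495; Σ_t [0,0]: t=0:+1/576 = 1/576; (3j)²=5/99 [(1 4 5; 0 0 0)], sign=-1
I_A²/I_B² = (8/165)/(5/99) = 24/25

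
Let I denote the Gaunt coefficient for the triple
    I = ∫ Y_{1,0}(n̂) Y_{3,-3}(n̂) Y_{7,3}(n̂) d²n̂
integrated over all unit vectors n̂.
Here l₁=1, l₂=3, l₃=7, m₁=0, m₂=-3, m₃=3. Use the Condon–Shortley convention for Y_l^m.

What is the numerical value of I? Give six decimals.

0.000000

l₃=7 ∉ [2,4] — triangle fails ⇒ I = 0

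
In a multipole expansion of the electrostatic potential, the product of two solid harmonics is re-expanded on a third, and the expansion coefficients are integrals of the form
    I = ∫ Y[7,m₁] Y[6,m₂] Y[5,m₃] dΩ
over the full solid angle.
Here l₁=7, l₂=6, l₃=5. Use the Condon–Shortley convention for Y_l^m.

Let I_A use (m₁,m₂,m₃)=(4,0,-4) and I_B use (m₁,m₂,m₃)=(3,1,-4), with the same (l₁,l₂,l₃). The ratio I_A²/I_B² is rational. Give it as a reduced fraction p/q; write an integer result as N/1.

Same 7,6,5: normalisation and zero-m 3j drop out of the ratio.
A: Δ: 8! 6! 4! / 19! → 1/174594420; sum: t=2:+1/4147200 t=3:−1/3110400 = -1/12441600; 3j²(7 6 5; 4 0 -4) = Δ·Π!·Σ² = 7/4199  (sign +1)
B: Δ: 8! 6! 4! / 19! → 1/174594420; sum: t=3:−1/2073600 t=4:+1/2488320 = -1/12441600; 3j²(7 6 5; 3 1 -4) = Δ·Π!·Σ² = 98/138567  (sign +1)
I_A²/I_B² = (7/4199)/(98/138567) = 33/14

33/14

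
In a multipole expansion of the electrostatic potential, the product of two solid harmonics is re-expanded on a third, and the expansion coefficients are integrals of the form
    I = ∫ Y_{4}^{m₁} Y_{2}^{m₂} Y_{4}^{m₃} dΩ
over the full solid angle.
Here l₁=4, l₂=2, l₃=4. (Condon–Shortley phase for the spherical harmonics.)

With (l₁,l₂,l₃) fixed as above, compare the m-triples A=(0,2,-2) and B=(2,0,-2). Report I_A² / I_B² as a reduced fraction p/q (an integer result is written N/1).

135/16

Same 4,2,4: normalisation and zero-m 3j drop out of the ratio.
A: Δ: 2! 6! 2! / 11! → 1/13860; sum: t=2:+1/192 = 1/192; 3j²(4 2 4; 0 2 -2) = Δ·Π!·Σ² = 3/77  (sign +1)
B: Δ: 2! 6! 2! / 11! → 1/13860; sum: t=0:+1/192 t=1:−1/120 t=2:+1/2880 = -1/360; 3j²(4 2 4; 2 0 -2) = Δ·Π!·Σ² = 16/3465  (sign -1)
I_A²/I_B² = (3/77)/(16/3465) = 135/16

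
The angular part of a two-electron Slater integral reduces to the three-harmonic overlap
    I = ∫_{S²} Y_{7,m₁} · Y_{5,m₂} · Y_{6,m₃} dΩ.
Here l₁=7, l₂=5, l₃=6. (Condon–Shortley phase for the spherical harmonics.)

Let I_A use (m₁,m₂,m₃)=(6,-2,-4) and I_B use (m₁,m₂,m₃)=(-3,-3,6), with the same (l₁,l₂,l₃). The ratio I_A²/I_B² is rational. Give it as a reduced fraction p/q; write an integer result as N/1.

Shared (l₁,l₂,l₃)=(7,5,6): N and (l;000)² cancel in I_A²/I_B².
A: Δ = 6!·8!·4!/19! = 1/174594420; Racah Σ t=0..1: t=0:+1/21772800 t=1:−1/19353600 = -1/174182400; ⇒ 3j(7 5 6; 6 -2 -4)² = 1/3876, sgn -1
B: Δ = 6!·8!·4!/19! = 1/174594420; Racah Σ t=2..2: t=2:+1/46448640 = 1/46448640; ⇒ 3j(7 5 6; -3 -3 6)² = 75/8398, sgn +1
I_A²/I_B² = (1/3876)/(75/8398) = 13/450

13/450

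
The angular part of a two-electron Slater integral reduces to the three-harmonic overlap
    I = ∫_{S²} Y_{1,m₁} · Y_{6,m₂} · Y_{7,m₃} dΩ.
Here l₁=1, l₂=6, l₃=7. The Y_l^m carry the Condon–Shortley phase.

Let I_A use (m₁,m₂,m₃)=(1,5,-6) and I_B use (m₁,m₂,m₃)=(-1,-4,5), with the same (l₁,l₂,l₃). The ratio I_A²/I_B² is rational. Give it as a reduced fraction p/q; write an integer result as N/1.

13/11

Same 1,6,7: normalisation and zero-m 3j drop out of the ratio.
A: Δ: 0! 2! 12! / 15! → 1/1365; sum: t=0:+1/79833600 = 1/79833600; 3j²(1 6 7; 1 5 -6) = Δ·Π!·Σ² = 2/35  (sign -1)
B: Δ: 0! 2! 12! / 15! → 1/1365; sum: t=0:+1/14515200 = 1/14515200; 3j²(1 6 7; -1 -4 5) = Δ·Π!·Σ² = 22/455  (sign +1)
I_A²/I_B² = (2/35)/(22/455) = 13/11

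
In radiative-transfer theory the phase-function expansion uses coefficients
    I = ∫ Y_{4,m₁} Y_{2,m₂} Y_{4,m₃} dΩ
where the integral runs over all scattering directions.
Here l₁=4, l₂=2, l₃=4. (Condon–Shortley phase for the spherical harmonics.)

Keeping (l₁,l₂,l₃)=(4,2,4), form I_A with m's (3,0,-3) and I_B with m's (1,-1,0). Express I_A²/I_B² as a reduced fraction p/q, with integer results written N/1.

49/30

Same 4,2,4: normalisation and zero-m 3j drop out of the ratio.
A: Δ: 2! 6! 2! / 11! → 1/13860; sum: t=0:+1/480 t=1:−1/720 = 1/1440; 3j²(4 2 4; 3 0 -3) = Δ·Π!·Σ² = 7/1980  (sign -1)
B: Δ: 2! 6! 2! / 11! → 1/13860; sum: t=0:+1/72 t=1:−1/96 = 1/288; 3j²(4 2 4; 1 -1 0) = Δ·Π!·Σ² = 1/462  (sign +1)
I_A²/I_B² = (7/1980)/(1/462) = 49/30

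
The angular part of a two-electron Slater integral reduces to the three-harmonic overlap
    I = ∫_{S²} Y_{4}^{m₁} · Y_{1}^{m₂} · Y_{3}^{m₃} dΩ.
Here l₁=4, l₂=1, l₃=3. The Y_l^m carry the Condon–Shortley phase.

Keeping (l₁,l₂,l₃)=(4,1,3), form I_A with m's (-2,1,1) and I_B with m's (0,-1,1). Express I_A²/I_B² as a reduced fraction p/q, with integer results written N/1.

Shared (l₁,l₂,l₃)=(4,1,3): N and (l;000)² cancel in I_A²/I_B².
A: Δ = 2!·6!·0!/9! = 1/252; Racah Σ t=2..2: t=2:+1/96 = 1/96; ⇒ 3j(4 1 3; -2 1 1)² = 5/84, sgn +1
B: Δ = 2!·6!·0!/9! = 1/252; Racah Σ t=0..0: t=0:+1/96 = 1/96; ⇒ 3j(4 1 3; 0 -1 1)² = 1/42, sgn +1
I_A²/I_B² = (5/84)/(1/42) = 5/2

5/2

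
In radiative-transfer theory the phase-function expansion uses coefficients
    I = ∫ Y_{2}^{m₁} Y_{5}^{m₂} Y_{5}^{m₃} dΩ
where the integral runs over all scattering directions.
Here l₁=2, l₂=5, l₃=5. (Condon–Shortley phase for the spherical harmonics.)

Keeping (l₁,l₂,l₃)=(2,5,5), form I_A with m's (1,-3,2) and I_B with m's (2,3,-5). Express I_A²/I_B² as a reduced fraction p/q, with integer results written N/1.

10/3

Same 2,5,5: normalisation and zero-m 3j drop out of the ratio.
A: Δ: 2! 2! 8! / 13! → 1/38610; sum: t=0:+1/2880 t=1:−1/10080 = 1/4032; 3j²(2 5 5; 1 -3 2) = Δ·Π!·Σ² = 10/429  (sign -1)
B: Δ: 2! 2! 8! / 13! → 1/38610; sum: t=0:+1/161280 = 1/161280; 3j²(2 5 5; 2 3 -5) = Δ·Π!·Σ² = 1/143  (sign +1)
I_A²/I_B² = (10/429)/(1/143) = 10/3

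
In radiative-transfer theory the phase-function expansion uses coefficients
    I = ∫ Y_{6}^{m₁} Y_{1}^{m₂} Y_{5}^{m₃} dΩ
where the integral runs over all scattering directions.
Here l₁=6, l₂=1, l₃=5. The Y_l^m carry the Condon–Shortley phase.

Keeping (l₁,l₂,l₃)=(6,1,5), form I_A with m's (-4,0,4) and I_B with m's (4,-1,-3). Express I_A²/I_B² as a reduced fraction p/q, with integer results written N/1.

Shared (l₁,l₂,l₃)=(6,1,5): N and (l;000)² cancel in I_A²/I_B².
A: Δ = 2!·10!·0!/13! = 1/858; Racah Σ t=1..1: t=1:−1/362880 = -1/362880; ⇒ 3j(6 1 5; -4 0 4)² = 10/429, sgn +1
B: Δ = 2!·10!·0!/13! = 1/858; Racah Σ t=0..0: t=0:+1/161280 = 1/161280; ⇒ 3j(6 1 5; 4 -1 -3)² = 15/286, sgn +1
I_A²/I_B² = (10/429)/(15/286) = 4/9

4/9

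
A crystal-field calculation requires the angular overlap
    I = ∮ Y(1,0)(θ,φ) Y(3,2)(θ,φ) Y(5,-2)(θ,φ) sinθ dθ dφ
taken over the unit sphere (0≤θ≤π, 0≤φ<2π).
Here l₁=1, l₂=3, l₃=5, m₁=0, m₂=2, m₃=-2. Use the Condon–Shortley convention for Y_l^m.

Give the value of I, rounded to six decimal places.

0.000000

triangle: need 2≤l₃≤4, have 5; I=0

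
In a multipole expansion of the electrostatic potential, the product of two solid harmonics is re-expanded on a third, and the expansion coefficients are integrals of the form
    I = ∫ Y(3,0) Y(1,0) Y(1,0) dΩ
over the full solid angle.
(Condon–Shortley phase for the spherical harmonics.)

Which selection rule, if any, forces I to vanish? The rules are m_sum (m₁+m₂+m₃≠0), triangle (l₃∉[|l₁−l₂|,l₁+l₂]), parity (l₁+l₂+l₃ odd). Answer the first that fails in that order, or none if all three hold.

Σmᵢ = 0  ✓
l₃∈[|l₁−l₂|,l₁+l₂]=[2,4], have l₃=1  ✗
Σlᵢ = 5 ⇒ odd

triangle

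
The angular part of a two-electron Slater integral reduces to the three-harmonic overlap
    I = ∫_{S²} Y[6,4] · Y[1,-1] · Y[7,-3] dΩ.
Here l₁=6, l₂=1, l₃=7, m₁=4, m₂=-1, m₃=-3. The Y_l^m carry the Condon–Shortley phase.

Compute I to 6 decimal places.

Rules hold: Σm=0, L=14 even, 5≤7≤7.
N = 13·3·15 = 585
Δ = 0!·12!·2!/15! = 1/1365
Racah Σ t=0..0: t=0:+1/518400 = 1/518400
⇒ 3j(6 1 7; 0 0 0)² = 7/195, sgn -1
Racah Σ t=0..0: t=0:+1/14515200 = 1/14515200
⇒ 3j(6 1 7; 4 -1 -3)² = 2/455, sgn +1
4πI² = N·(3j₀)²·(3jₘ)² = 6/65
I = -1·√(0.0923077/4π) = -0.08570655

-0.085707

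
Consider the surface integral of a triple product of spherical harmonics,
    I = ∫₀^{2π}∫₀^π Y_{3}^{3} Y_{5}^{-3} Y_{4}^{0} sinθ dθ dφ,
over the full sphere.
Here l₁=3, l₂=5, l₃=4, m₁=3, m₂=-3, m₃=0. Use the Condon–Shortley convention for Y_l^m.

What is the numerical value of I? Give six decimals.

Checks pass: Σm=0; 12 even; l₃=4∈[2,8].
(2·3+1)(2·5+1)(2·4+1) = 693
Δ: 4! 2! 6! / 13! → 1/180180
sum: t=1:−1/576 t=2:+1/144 t=3:−1/576 = 1/288
3j²(3 5 4; 0 0 0) = Δ·Π!·Σ² = 20/1001  (sign +1)
sum: t=0:+1/2304 = 1/2304
3j²(3 5 4; 3 -3 0) = Δ·Π!·Σ² = 5/143  (sign +1)
combine: 4πI² = 693·20/1001·5/143 = 900/1859
take √, sign +1: I = 0.19628026

0.196280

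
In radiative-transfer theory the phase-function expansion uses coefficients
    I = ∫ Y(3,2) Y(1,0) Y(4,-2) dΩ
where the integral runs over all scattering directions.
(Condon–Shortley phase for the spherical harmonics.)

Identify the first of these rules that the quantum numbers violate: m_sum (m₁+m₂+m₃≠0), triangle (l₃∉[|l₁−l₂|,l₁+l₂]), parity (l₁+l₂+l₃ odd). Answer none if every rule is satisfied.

Σmᵢ = 0  ✓
l₃∈[|l₁−l₂|,l₁+l₂]=[2,4], have l₃=4  ✓
Σlᵢ = 8 ⇒ even  ✓

none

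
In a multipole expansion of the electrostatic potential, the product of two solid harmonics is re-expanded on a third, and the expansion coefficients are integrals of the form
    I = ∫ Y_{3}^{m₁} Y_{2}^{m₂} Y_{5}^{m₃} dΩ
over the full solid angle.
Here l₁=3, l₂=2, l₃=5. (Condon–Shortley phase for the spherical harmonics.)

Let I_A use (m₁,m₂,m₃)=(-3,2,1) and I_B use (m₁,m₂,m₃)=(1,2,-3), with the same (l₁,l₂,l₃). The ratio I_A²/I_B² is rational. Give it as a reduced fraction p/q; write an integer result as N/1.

1/70

Same 3,2,5: normalisation and zero-m 3j drop out of the ratio.
A: Δ: 0! 6! 4! / 11! → 1/2310; sum: t=0:+1/17280 = 1/17280; 3j²(3 2 5; -3 2 1) = Δ·Π!·Σ² = 1/2310  (sign +1)
B: Δ: 0! 6! 4! / 11! → 1/2310; sum: t=0:+1/1152 = 1/1152; 3j²(3 2 5; 1 2 -3) = Δ·Π!·Σ² = 1/33  (sign +1)
I_A²/I_B² = (1/2310)/(1/33) = 1/70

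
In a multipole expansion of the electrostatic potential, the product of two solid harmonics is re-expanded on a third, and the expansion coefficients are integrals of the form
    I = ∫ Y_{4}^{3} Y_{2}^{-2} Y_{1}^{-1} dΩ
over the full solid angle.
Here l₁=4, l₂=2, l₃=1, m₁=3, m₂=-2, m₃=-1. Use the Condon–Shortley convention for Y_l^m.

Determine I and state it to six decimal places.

l₃=1 ∉ [2,6] — triangle fails ⇒ I = 0

0.000000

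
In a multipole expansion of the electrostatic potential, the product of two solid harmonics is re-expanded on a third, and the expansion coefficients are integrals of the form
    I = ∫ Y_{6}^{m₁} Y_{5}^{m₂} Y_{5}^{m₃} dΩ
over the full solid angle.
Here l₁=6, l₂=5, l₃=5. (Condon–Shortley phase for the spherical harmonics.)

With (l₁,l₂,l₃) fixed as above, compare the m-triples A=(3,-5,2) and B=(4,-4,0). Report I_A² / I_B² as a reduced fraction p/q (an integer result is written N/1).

Shared (l₁,l₂,l₃)=(6,5,5): N and (l;000)² cancel in I_A²/I_B².
A: Δ = 6!·6!·4!/17! = 1/28588560; Racah Σ t=0..0: t=0:+1/622080 = 1/622080; ⇒ 3j(6 5 5; 3 -5 2)² = 105/4862, sgn -1
B: Δ = 6!·6!·4!/17! = 1/28588560; Racah Σ t=0..1: t=0:+1/207360 t=1:−1/345600 = 1/518400; ⇒ 3j(6 5 5; 4 -4 0)² = 12/2431, sgn -1
I_A²/I_B² = (105/4862)/(12/2431) = 35/8

35/8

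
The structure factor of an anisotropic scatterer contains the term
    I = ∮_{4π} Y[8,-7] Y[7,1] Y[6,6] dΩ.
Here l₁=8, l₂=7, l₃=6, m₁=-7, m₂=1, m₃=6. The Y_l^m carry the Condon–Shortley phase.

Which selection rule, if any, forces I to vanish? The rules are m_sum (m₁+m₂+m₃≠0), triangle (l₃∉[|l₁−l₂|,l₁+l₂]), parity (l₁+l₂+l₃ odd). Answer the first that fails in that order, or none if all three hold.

Σmᵢ = 0  ✓
l₃∈[|l₁−l₂|,l₁+l₂]=[1,15], have l₃=6  ✓
Σlᵢ = 21 ⇒ odd  ✗

parity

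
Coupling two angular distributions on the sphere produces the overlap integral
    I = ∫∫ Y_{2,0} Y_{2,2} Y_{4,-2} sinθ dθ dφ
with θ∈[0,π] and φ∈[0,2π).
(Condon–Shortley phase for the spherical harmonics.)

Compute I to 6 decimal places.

0.156078

Rules hold: Σm=0, L=8 even, 0≤4≤4.
N = 5·5·9 = 225
Δ = 0!·4!·4!/9! = 1/630
Racah Σ t=0..0: t=0:+1/16 = 1/16
⇒ 3j(2 2 4; 0 0 0)² = 2/35, sgn +1
Racah Σ t=0..0: t=0:+1/96 = 1/96
⇒ 3j(2 2 4; 0 2 -2)² = 1/42, sgn +1
4πI² = N·(3j₀)²·(3jₘ)² = 15/49
I = +1·√(0.306122/4π) = 0.15607835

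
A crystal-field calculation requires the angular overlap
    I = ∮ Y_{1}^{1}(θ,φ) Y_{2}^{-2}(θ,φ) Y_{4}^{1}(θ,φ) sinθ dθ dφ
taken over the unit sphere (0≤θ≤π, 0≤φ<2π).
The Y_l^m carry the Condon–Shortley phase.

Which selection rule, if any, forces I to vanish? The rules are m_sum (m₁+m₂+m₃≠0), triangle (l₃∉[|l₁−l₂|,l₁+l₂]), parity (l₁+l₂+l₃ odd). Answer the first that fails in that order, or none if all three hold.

triangle

m₁+m₂+m₃ = 1 − 2 + 1 = 0  ✓
triangle: |1−2|=1 ≤ l₃=4 ≤ 1+2=3  ✗
parity: l₁+l₂+l₃ = 7 is odd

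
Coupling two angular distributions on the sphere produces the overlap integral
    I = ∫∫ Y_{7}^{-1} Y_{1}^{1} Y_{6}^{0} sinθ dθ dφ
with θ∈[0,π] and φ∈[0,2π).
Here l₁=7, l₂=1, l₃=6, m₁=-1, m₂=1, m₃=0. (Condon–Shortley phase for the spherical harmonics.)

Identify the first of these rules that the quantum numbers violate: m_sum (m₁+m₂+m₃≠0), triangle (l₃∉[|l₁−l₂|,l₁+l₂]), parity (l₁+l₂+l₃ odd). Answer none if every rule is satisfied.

none

azimuthal sum: -1 + 1 + 0 = 0  ✓
6 ≤ 6 ≤ 8 (triangle on l)  ✓
L = 7 + 1 + 6 = 14 (even)  ✓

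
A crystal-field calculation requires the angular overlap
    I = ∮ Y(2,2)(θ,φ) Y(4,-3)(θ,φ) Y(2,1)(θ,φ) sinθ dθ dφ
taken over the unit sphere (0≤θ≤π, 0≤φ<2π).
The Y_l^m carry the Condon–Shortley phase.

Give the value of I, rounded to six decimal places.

Rules hold: Σm=0, L=8 even, 2≤2≤6.
N = 5·9·5 = 225
Δ = 4!·0!·4!/9! = 1/630
Racah Σ t=2..2: t=2:+1/16 = 1/16
⇒ 3j(2 4 2; 0 0 0)² = 2/35, sgn +1
Racah Σ t=0..0: t=0:+1/144 = 1/144
⇒ 3j(2 4 2; 2 -3 1)² = 1/18, sgn -1
4πI² = N·(3j₀)²·(3jₘ)² = 5/7
I = -1·√(0.714286/4π) = -0.23841361

-0.238414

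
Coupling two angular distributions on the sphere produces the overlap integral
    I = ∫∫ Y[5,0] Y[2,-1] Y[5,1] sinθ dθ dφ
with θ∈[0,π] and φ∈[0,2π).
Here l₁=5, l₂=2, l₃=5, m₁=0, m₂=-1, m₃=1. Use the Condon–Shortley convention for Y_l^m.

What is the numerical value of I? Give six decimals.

-0.036166

Checks pass: Σm=0; 12 even; l₃=5∈[3,7].
(2·5+1)(2·2+1)(2·5+1) = 605
Δ: 2! 8! 2! / 13! → 1/38610
sum: t=0:+1/2880 t=1:−1/576 t=2:+1/2880 = -1/960
3j²(5 2 5; 0 0 0) = Δ·Π!·Σ² = 10/429  (sign +1)
sum: t=0:+1/1440 t=1:−1/1152 = -1/5760
3j²(5 2 5; 0 -1 1) = Δ·Π!·Σ² = 1/858  (sign -1)
combine: 4πI² = 605·10/429·1/858 = 25/1521
take √, sign -1: I = -0.03616600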